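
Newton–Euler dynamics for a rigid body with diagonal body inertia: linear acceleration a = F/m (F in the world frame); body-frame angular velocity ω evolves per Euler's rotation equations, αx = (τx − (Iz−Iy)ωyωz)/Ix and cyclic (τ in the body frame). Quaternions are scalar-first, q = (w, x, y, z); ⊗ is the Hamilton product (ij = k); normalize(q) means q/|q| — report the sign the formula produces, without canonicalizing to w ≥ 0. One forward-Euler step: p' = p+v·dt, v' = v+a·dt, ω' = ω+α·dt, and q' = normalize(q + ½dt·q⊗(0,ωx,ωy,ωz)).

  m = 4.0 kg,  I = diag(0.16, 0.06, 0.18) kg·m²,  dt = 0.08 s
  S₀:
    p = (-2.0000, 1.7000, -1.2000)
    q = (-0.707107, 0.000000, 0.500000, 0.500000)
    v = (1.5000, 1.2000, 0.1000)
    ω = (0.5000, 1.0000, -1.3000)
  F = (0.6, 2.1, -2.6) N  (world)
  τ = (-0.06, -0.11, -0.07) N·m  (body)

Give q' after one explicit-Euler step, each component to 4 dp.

q⊗(0,ω) = (0.1500000, -1.5035535, -0.4571070, 0.6692391)
updated quaternion q' = (-0.6995, -0.0600, 0.4806, 0.5255)

q' = (-0.6995, -0.0600, 0.4806, 0.5255)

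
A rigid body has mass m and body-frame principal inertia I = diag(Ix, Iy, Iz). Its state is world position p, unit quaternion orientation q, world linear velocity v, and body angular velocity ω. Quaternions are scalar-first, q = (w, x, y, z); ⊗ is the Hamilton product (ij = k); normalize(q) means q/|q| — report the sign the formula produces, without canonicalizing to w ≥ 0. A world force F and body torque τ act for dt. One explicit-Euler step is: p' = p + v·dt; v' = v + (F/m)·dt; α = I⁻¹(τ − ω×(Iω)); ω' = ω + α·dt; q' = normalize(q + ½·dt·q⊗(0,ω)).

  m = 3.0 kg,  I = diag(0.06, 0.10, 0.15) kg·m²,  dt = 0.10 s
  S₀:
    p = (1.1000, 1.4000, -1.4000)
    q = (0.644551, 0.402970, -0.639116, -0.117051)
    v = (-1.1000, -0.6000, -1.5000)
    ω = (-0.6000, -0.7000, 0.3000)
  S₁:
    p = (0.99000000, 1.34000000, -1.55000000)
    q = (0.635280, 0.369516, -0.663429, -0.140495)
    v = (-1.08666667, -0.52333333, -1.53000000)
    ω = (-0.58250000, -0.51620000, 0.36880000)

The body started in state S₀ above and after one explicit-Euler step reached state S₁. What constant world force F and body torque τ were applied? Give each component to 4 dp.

F = (0.4000, 2.3000, -0.9000)
τ = (0.0000, 0.2000, 0.1200)

rate change Δω = (0.01750000, 0.18380000, 0.06880000)
applied torque τ = (0.0000, 0.2000, 0.1200)
v₁ − v₀ = (0.01333333, 0.07666667, -0.03000000)
applied force F = (0.4000, 2.3000, -0.9000)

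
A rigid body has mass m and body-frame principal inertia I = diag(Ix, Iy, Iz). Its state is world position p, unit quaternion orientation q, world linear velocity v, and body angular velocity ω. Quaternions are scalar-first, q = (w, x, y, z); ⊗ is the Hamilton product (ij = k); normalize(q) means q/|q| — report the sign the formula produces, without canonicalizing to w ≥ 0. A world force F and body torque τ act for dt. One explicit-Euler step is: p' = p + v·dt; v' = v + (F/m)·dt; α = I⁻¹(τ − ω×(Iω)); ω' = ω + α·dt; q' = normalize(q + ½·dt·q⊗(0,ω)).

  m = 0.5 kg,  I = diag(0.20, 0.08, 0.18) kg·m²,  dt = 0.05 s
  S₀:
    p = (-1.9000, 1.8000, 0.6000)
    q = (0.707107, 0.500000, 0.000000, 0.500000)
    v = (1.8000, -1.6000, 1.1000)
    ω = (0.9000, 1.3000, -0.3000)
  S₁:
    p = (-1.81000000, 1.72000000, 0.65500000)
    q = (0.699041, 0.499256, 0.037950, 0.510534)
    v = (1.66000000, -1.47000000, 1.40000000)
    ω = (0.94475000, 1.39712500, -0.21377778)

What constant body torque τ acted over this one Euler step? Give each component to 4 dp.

τ = (0.1400, 0.1500, 0.1700)

ω₁ − ω₀ = (0.04475000, 0.09712500, 0.08622222)
applied torque τ = (0.1400, 0.1500, 0.1700)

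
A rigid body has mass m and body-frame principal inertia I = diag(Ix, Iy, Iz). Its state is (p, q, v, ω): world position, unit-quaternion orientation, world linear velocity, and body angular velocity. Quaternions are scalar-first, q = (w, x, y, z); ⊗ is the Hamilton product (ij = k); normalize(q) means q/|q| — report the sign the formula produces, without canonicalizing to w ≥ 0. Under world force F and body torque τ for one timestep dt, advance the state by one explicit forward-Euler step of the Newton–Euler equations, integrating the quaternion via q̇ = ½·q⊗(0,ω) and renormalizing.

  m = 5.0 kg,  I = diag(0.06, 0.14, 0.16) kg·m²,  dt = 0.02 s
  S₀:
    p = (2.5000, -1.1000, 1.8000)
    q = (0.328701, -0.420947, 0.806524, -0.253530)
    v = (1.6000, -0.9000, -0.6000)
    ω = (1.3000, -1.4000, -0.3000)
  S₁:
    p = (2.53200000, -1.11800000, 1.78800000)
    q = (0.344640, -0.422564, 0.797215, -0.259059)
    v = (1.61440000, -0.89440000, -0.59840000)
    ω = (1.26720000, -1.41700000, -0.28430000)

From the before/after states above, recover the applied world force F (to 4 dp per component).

Δv = v₁−v₀ = (0.01440000, 0.00560000, 0.00160000)
m·(v₁−v₀)/dt = (3.6000, 1.4000, 0.4000)

F = (3.6000, 1.4000, 0.4000)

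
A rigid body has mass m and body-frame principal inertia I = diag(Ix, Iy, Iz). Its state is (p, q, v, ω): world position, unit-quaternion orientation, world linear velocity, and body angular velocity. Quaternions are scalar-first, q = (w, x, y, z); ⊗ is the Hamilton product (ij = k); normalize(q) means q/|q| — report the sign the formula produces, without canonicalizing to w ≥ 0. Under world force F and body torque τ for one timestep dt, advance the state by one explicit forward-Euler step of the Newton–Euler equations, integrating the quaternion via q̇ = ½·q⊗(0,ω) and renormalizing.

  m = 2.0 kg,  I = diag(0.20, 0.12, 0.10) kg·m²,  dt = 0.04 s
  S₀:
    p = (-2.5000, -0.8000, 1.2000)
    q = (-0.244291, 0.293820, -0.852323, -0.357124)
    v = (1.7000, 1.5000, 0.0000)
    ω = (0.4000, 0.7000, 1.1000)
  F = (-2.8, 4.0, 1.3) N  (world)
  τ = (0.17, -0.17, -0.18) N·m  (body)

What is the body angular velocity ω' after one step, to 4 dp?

(τ − ω×Iω)/I = (0.9270, -1.7833, -1.5760)
ω' = ω + α·dt = (0.4371, 0.6287, 1.0370)

ω' = (0.4371, 0.6287, 1.0370)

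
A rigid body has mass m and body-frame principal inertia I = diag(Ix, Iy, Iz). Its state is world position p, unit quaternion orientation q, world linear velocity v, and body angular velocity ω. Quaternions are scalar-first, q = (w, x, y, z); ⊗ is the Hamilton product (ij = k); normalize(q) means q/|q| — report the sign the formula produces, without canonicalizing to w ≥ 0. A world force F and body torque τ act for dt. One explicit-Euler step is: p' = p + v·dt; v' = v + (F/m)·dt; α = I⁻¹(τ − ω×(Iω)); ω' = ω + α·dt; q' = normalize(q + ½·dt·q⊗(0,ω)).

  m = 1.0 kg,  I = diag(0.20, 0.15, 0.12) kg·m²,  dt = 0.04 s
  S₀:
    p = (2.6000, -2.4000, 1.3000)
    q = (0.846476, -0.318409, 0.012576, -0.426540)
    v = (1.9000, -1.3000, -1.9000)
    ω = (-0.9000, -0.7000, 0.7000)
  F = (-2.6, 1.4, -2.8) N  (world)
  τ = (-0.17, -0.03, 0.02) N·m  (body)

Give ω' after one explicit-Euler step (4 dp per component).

ω' = (-0.9369, -0.6946, 0.7172)

angular accel α = (-0.9235, 0.1360, 0.4292)
ω' = ω + α·dt = (-0.9369, -0.6946, 0.7172)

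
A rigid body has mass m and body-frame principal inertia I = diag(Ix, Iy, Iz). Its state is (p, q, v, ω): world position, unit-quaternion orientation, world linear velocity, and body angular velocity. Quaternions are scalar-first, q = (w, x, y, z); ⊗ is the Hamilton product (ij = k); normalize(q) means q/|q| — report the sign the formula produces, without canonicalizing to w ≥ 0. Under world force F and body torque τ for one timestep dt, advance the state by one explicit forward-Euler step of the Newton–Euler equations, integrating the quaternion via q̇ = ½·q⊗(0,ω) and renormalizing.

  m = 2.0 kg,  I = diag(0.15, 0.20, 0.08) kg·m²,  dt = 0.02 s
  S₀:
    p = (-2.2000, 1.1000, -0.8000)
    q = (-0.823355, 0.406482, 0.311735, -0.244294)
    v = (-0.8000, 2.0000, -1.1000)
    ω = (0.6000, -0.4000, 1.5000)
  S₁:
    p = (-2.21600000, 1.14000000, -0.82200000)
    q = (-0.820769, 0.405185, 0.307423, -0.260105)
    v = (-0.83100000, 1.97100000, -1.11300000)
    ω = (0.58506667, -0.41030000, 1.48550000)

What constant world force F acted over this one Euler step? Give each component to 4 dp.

F = (-3.1000, -2.9000, -1.3000)

v₁ − v₀ = (-0.03100000, -0.02900000, -0.01300000)
m·(v₁−v₀)/dt = (-3.1000, -2.9000, -1.3000)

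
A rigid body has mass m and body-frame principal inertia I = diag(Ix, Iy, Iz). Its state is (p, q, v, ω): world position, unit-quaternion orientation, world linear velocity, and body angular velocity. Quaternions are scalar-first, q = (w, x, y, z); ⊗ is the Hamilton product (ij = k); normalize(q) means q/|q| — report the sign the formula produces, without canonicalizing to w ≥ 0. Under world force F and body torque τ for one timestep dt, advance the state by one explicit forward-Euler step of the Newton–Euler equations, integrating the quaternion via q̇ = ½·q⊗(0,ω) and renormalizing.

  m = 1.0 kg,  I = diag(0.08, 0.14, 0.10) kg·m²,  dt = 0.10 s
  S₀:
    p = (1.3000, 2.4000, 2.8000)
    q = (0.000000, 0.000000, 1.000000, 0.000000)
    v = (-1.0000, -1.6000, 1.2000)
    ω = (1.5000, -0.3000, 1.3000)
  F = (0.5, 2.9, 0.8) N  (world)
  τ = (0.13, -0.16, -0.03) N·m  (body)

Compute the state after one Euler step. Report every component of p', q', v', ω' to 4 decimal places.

precession coupling ω×(Iω) = (0.0156, -0.0390, -0.0270)
(τ − ω×Iω)/I = (1.4300, -0.8643, -0.0300)
ω + α·dt = (1.6430, -0.3864, 1.2970)
2q̇ = q⊗(0,ω) = (0.3000000, 1.3000000, 0.0000000, -1.5000000)
q' = normalize(q + ½dt·q⊗(0,ω)) = (0.0149, 0.0647, 0.9950, -0.0746)
a = F/m = (0.5000, 2.9000, 0.8000)
p + v·dt = (1.2000, 2.2400, 2.9200)
v + (F/m)dt = (-0.9500, -1.3100, 1.2800)

p' = (1.2000, 2.2400, 2.9200)
q' = (0.0149, 0.0647, 0.9950, -0.0746)
v' = (-0.9500, -1.3100, 1.2800)
ω' = (1.6430, -0.3864, 1.2970)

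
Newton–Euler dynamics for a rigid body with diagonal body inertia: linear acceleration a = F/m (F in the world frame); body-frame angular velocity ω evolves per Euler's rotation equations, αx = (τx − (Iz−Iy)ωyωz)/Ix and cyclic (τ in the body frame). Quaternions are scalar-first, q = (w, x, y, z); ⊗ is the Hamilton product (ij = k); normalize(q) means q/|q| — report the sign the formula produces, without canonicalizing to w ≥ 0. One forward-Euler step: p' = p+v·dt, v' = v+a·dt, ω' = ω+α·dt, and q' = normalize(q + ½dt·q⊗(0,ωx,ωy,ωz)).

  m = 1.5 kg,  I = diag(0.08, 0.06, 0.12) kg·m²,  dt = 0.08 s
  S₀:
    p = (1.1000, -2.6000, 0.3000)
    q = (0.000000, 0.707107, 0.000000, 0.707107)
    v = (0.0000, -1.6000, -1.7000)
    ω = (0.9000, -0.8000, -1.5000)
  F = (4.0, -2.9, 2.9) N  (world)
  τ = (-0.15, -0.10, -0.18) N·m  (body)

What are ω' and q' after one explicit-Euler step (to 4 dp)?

α = I⁻¹(τ − ω×Iω) = (-2.7750, -2.5667, -1.6200)
ω + α·dt = (0.6780, -1.0053, -1.6296)
Hamilton product q⊗(0,ω) = (0.4242642, 0.5656856, 1.6970568, -0.5656856)
updated quaternion q' = (0.0169, 0.7276, 0.0677, 0.6825)

ω' = (0.6780, -1.0053, -1.6296)
q' = (0.0169, 0.7276, 0.0677, 0.6825)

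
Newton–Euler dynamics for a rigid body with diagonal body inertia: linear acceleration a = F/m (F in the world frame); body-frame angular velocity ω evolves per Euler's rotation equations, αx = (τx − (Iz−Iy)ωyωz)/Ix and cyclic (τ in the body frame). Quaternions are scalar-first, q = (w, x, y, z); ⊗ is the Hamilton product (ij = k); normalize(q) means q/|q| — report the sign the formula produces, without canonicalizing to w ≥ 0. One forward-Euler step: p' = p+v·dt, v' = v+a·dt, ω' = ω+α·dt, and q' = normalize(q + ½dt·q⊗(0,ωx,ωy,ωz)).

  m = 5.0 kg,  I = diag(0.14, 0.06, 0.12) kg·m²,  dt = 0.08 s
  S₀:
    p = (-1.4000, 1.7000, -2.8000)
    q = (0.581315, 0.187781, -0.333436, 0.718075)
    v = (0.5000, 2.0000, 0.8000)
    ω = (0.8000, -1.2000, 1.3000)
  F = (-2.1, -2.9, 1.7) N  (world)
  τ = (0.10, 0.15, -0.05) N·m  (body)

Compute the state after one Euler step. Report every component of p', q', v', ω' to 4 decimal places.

new position p' = (-1.3600, 1.8600, -2.7360)
new velocity v' = (0.4664, 1.9536, 0.8272)
gyro term ω×Iω = (-0.0936, 0.0208, 0.0768)
(τ − ω×Iω)/I = (1.3829, 2.1533, -1.0567)
new body rate ω' = (0.9106, -1.0277, 1.2155)
q⊗(0,ω) = (-1.4838455, 0.8932752, -0.3672333, 0.7971211)
updated quaternion q' = (0.5204, 0.2228, -0.3471, 0.7477)

p' = (-1.3600, 1.8600, -2.7360)
q' = (0.5204, 0.2228, -0.3471, 0.7477)
v' = (0.4664, 1.9536, 0.8272)
ω' = (0.9106, -1.0277, 1.2155)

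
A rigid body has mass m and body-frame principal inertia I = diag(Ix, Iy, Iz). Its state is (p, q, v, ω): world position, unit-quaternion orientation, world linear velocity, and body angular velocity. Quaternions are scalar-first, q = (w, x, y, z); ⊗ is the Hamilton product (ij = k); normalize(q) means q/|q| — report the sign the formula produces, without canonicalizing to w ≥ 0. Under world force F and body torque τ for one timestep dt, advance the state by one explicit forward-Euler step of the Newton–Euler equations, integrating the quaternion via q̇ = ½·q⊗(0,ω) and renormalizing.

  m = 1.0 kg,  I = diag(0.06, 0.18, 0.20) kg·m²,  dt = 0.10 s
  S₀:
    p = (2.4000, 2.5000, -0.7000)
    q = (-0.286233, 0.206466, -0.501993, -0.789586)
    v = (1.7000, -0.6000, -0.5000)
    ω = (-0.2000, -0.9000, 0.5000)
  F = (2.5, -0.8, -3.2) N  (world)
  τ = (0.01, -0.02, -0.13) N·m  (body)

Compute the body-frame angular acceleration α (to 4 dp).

α = (0.3167, -0.1889, -0.7580)

precession coupling ω×(Iω) = (-0.0090, 0.0140, 0.0216)
angular accel α = (0.3167, -0.1889, -0.7580)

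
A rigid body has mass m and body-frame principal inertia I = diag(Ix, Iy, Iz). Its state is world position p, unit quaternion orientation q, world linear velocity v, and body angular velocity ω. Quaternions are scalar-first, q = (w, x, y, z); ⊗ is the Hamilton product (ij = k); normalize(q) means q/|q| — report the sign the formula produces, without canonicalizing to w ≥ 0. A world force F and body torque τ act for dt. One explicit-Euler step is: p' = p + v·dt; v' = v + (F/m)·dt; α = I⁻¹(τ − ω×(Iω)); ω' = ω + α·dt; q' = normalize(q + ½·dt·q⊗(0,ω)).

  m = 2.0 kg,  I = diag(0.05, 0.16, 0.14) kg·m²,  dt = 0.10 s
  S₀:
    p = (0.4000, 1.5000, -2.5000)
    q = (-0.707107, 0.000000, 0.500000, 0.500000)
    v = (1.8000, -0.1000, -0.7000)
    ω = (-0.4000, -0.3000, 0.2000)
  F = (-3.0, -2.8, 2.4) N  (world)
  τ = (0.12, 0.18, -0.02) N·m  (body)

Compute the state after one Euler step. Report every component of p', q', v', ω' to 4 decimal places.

linear accel F/m = (-1.5000, -1.4000, 1.2000)
p' = p + v·dt = (0.5800, 1.4900, -2.5700)
new velocity v' = (1.6500, -0.2400, -0.5800)
gyro term ω×Iω = (0.0012, 0.0072, 0.0132)
α = I⁻¹(τ − ω×Iω) = (2.3760, 1.0800, -0.2371)
ω' = ω + α·dt = (-0.1624, -0.1920, 0.1763)
2q̇ = q⊗(0,ω) = (0.0500000, 0.5328428, 0.0121321, 0.0585786)
updated quaternion q' = (-0.7044, 0.0266, 0.5004, 0.5027)

p' = (0.5800, 1.4900, -2.5700)
q' = (-0.7044, 0.0266, 0.5004, 0.5027)
v' = (1.6500, -0.2400, -0.5800)
ω' = (-0.1624, -0.1920, 0.1763)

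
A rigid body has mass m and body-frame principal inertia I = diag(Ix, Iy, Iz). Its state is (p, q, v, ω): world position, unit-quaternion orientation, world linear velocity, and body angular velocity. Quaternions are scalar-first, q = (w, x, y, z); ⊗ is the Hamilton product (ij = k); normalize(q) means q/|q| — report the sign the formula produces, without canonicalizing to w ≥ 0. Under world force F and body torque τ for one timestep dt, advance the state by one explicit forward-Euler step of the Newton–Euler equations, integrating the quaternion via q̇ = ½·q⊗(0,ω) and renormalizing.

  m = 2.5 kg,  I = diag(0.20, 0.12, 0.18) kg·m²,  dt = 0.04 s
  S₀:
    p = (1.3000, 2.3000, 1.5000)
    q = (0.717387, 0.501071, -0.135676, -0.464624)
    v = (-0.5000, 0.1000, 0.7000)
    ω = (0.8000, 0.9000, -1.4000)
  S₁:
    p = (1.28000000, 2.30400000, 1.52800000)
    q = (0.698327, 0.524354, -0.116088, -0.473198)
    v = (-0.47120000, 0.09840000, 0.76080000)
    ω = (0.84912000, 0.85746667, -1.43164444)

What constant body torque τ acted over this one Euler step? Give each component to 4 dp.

τ = (0.1700, -0.1500, -0.2000)

ω₁ − ω₀ = (0.04912000, -0.04253333, -0.03164444)
I·α + gyro = (0.1700, -0.1500, -0.2000)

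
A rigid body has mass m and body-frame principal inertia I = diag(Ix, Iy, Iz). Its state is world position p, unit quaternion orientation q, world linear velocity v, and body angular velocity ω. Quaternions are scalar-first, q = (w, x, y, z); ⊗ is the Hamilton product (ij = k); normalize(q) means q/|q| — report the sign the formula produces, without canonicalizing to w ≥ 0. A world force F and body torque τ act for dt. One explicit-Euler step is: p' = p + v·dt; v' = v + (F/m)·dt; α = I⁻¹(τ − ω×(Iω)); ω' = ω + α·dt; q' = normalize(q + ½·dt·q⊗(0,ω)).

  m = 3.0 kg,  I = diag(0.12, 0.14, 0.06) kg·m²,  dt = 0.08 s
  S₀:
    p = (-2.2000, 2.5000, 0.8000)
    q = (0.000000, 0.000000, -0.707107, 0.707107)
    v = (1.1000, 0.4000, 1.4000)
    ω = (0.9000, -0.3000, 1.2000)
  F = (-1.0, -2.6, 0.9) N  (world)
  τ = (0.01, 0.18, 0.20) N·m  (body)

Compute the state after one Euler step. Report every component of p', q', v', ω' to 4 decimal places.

precession coupling ω×(Iω) = (0.0288, 0.0648, -0.0054)
α = I⁻¹(τ − ω×Iω) = (-0.1567, 0.8229, 3.4233)
ω' = ω + α·dt = (0.8875, -0.2342, 1.4739)
q⊗(0,ω) = (-1.0606605, -0.6363963, 0.6363963, 0.6363963)
updated quaternion q' = (-0.0423, -0.0254, -0.6804, 0.7312)
linear accel F/m = (-0.3333, -0.8667, 0.3000)
p + v·dt = (-2.1120, 2.5320, 0.9120)
v' = v + a·dt = (1.0733, 0.3307, 1.4240)

p' = (-2.1120, 2.5320, 0.9120)
q' = (-0.0423, -0.0254, -0.6804, 0.7312)
v' = (1.0733, 0.3307, 1.4240)
ω' = (0.8875, -0.2342, 1.4739)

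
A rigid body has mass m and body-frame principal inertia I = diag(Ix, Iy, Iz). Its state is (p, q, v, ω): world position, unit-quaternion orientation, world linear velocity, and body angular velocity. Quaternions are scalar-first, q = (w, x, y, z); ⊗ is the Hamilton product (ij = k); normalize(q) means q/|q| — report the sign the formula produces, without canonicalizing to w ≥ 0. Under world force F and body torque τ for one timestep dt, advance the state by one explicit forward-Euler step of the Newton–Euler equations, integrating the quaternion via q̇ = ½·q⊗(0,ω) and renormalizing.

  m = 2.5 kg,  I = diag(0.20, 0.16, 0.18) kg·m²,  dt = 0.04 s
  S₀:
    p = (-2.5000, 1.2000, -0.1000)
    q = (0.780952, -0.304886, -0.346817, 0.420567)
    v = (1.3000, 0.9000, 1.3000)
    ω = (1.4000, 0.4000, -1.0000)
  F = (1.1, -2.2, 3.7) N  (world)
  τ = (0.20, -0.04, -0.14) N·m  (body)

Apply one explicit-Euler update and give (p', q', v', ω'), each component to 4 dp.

p' = (-2.4480, 1.2360, -0.0480)
q' = (0.8002, -0.2793, -0.3347, 0.4120)
v' = (1.3176, 0.8648, 1.3592)
ω' = (1.4416, 0.3970, -1.0261)

p' = p + v·dt = (-2.4480, 1.2360, -0.0480)
new velocity v' = (1.3176, 0.8648, 1.3592)
angular accel α = (1.0400, -0.0750, -0.6533)
ω + α·dt = (1.4416, 0.3970, -1.0261)
Hamilton product q⊗(0,ω) = (0.9861342, 1.2719230, 0.5962886, -0.4173626)
q + ½dt·q⊗(0,ω), renormalized = (0.8002, -0.2793, -0.3347, 0.4120)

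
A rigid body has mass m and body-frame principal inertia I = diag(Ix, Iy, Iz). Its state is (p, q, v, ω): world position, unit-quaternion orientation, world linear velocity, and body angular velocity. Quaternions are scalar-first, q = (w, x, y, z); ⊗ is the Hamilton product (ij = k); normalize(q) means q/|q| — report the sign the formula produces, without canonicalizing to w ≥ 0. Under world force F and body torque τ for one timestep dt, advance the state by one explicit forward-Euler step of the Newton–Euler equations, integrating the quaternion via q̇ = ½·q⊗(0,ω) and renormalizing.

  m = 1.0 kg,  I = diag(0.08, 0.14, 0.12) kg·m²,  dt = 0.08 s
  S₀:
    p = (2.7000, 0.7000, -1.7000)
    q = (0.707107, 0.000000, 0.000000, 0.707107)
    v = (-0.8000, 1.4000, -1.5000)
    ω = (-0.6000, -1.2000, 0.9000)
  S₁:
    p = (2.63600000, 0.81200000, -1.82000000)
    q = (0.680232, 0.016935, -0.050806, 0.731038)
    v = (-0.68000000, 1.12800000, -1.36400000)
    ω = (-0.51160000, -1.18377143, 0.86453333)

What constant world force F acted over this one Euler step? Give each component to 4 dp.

F = (1.5000, -3.4000, 1.7000)

velocity change Δv = (0.12000000, -0.27200000, 0.13600000)
F = m·Δv/dt = (1.5000, -3.4000, 1.7000)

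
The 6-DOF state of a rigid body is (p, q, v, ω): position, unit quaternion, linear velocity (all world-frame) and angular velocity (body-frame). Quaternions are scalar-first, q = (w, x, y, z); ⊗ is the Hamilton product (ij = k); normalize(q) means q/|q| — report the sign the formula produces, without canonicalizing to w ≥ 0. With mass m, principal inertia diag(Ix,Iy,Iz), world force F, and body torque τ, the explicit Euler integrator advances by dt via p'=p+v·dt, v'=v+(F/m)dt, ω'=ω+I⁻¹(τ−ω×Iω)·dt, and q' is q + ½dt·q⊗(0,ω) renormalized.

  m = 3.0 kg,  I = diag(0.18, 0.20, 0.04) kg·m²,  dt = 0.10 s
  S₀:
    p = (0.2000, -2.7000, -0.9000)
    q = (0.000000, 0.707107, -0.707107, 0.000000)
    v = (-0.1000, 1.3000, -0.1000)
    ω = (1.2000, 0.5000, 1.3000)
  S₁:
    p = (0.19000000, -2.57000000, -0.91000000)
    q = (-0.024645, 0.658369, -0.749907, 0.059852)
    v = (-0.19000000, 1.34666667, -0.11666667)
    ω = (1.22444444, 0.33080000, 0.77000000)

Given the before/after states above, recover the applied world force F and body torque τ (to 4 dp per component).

F = (-2.7000, 1.4000, -0.5000)
τ = (-0.0600, -0.1200, -0.2000)

Δv = v₁−v₀ = (-0.09000000, 0.04666667, -0.01666667)
m·(v₁−v₀)/dt = (-2.7000, 1.4000, -0.5000)
rate change Δω = (0.02444444, -0.16920000, -0.53000000)
ω₀×(Iω₀) = (-0.1040, 0.2184, 0.0120)
τ = I·(Δω/dt) + ω₀×(Iω₀) = (-0.0600, -0.1200, -0.2000)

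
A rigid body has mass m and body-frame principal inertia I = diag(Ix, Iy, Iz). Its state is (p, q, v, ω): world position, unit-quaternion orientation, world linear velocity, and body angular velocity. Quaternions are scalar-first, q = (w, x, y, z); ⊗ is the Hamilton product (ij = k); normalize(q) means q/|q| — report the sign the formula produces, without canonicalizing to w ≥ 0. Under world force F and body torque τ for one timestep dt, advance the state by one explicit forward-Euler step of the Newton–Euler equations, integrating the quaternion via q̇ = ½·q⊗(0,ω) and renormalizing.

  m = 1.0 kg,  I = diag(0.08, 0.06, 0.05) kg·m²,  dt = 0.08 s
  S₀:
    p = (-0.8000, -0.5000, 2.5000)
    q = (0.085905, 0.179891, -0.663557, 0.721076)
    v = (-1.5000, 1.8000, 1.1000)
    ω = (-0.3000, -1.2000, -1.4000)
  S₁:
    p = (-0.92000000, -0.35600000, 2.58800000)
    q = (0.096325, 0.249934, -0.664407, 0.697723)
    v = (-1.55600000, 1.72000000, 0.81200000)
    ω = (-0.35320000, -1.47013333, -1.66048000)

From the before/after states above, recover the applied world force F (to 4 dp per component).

F = (-0.7000, -1.0000, -3.6000)

velocity change Δv = (-0.05600000, -0.08000000, -0.28800000)
applied force F = (-0.7000, -1.0000, -3.6000)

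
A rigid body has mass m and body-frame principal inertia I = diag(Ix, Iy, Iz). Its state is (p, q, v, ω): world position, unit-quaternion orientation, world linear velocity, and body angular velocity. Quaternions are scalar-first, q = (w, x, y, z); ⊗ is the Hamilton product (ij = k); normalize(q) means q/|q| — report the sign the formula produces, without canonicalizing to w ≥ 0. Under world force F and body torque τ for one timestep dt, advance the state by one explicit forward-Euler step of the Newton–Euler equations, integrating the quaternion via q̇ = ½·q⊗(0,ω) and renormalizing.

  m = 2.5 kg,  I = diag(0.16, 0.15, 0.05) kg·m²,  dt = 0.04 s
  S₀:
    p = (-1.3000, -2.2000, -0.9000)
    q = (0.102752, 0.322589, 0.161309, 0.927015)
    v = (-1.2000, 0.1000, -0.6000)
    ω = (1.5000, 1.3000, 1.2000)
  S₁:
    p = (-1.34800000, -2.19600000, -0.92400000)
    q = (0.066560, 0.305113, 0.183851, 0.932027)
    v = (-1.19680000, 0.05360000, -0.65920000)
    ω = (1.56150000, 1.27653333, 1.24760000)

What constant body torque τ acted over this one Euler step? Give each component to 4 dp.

rate change Δω = (0.06150000, -0.02346667, 0.04760000)
I·α + gyro = (0.0900, 0.1100, 0.0400)

τ = (0.0900, 0.1100, 0.0400)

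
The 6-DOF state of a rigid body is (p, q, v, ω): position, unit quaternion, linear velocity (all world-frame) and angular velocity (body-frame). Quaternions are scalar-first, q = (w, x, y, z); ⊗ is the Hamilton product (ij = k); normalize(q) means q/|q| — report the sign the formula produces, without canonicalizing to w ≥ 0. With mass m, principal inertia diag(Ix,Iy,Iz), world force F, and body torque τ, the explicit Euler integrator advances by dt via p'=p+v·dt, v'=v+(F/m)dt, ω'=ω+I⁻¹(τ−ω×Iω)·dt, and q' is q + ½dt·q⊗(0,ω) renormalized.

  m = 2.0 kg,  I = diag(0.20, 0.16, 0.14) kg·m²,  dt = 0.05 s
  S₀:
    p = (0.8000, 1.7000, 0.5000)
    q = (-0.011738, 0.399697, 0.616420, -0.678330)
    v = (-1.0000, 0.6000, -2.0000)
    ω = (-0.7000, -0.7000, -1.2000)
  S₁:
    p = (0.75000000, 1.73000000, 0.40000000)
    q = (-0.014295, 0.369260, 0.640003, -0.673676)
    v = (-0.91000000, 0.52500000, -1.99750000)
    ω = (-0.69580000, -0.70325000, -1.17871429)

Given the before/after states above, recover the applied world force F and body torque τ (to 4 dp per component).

ω₁ − ω₀ = (0.00420000, -0.00325000, 0.02128571)
precession coupling = (-0.0168, 0.0504, -0.0196)
τ = I·(Δω/dt) + ω₀×(Iω₀) = (0.0000, 0.0400, 0.0400)
Δv = v₁−v₀ = (0.09000000, -0.07500000, 0.00250000)
m·(v₁−v₀)/dt = (3.6000, -3.0000, 0.1000)

F = (3.6000, -3.0000, 0.1000)
τ = (0.0000, 0.0400, 0.0400)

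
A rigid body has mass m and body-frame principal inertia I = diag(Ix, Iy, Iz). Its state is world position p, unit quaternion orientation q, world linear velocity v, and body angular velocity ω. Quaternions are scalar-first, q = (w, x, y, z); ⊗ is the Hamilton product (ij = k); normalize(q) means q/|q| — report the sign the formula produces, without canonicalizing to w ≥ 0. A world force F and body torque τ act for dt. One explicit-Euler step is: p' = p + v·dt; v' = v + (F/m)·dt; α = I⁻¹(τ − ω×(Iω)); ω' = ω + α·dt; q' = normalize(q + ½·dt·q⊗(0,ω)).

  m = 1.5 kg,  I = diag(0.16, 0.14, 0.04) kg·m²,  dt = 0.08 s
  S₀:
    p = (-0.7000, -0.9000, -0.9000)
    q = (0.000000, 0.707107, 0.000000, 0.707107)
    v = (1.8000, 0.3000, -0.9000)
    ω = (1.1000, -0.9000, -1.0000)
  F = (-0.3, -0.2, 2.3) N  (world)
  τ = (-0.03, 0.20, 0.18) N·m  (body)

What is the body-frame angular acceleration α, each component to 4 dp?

α = (0.3750, 2.3714, 4.0050)

precession coupling ω×(Iω) = (-0.0900, -0.1320, 0.0198)
angular accel α = (0.3750, 2.3714, 4.0050)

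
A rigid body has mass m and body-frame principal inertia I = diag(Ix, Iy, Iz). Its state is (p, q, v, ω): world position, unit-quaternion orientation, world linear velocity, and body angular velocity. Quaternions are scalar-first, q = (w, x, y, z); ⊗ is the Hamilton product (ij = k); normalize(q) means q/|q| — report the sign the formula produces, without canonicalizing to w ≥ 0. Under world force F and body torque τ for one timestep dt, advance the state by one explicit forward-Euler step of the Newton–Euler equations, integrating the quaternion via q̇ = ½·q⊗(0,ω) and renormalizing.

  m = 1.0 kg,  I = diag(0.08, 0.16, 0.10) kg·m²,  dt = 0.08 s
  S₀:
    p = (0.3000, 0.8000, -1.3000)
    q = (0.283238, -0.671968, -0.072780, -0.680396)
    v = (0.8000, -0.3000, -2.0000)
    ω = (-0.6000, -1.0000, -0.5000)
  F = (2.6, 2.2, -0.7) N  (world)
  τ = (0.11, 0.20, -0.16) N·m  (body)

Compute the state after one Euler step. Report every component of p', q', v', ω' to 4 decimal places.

p' = (0.3640, 0.7760, -1.4600)
q' = (0.2503, -0.7036, -0.0811, -0.6601)
v' = (1.0080, -0.1240, -2.0560)
ω' = (-0.4600, -0.8970, -0.6664)

p + v·dt = (0.3640, 0.7760, -1.4600)
v' = v + a·dt = (1.0080, -0.1240, -2.0560)
angular accel α = (1.7500, 1.2875, -2.0800)
ω + α·dt = (-0.4600, -0.8970, -0.6664)
q⊗(0,ω) = (-0.8161588, -0.8139488, -0.2109844, 0.4866810)
q + ½dt·q⊗(0,ω), renormalized = (0.2503, -0.7036, -0.0811, -0.6601)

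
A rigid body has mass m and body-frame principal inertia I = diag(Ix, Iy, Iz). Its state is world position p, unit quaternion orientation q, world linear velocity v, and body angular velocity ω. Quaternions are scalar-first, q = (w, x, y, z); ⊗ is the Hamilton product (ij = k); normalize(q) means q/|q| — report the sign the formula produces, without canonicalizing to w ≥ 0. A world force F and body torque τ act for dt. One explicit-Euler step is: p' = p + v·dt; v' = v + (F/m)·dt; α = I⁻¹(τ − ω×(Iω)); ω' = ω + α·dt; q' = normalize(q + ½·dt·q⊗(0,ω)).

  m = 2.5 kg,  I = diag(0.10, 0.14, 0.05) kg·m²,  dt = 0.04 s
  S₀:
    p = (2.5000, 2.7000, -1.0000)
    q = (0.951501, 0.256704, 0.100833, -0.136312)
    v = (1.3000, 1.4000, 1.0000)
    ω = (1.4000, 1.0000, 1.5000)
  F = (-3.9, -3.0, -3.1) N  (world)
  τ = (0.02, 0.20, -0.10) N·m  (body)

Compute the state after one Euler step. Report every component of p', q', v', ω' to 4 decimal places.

ω×(Iω) gyroscopic = (-0.1350, 0.1050, 0.0560)
angular accel α = (1.5500, 0.6786, -3.1200)
ω' = ω + α·dt = (1.4620, 1.0271, 1.3752)
Hamilton product q⊗(0,ω) = (-0.2557506, 1.6196629, 0.3756082, 1.5427893)
q' = normalize(q + ½dt·q⊗(0,ω)) = (0.9454, 0.2888, 0.1082, -0.1053)
p + v·dt = (2.5520, 2.7560, -0.9600)
v' = v + a·dt = (1.2376, 1.3520, 0.9504)

p' = (2.5520, 2.7560, -0.9600)
q' = (0.9454, 0.2888, 0.1082, -0.1053)
v' = (1.2376, 1.3520, 0.9504)
ω' = (1.4620, 1.0271, 1.3752)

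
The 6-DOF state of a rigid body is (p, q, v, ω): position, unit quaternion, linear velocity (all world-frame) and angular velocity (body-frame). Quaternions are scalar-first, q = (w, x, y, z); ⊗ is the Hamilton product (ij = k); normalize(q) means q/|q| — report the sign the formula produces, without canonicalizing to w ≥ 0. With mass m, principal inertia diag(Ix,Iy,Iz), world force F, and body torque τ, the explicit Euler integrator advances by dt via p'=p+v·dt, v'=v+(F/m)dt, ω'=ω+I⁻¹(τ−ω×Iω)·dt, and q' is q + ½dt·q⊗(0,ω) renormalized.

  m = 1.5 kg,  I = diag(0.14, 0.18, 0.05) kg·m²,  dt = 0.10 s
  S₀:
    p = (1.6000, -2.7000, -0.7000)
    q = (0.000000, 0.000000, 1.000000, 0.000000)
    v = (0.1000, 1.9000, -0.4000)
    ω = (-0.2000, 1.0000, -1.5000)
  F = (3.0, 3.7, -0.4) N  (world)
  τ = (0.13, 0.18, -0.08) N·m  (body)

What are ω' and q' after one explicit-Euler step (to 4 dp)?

ω' = (-0.2464, 1.0850, -1.6440)
q' = (-0.0498, -0.0747, 0.9959, 0.0100)

gyro term ω×Iω = (0.1950, 0.0270, -0.0080)
α = I⁻¹(τ − ω×Iω) = (-0.4643, 0.8500, -1.4400)
ω + α·dt = (-0.2464, 1.0850, -1.6440)
Hamilton product q⊗(0,ω) = (-1.0000000, -1.5000000, 0.0000000, 0.2000000)
q' = normalize(q + ½dt·q⊗(0,ω)) = (-0.0498, -0.0747, 0.9959, 0.0100)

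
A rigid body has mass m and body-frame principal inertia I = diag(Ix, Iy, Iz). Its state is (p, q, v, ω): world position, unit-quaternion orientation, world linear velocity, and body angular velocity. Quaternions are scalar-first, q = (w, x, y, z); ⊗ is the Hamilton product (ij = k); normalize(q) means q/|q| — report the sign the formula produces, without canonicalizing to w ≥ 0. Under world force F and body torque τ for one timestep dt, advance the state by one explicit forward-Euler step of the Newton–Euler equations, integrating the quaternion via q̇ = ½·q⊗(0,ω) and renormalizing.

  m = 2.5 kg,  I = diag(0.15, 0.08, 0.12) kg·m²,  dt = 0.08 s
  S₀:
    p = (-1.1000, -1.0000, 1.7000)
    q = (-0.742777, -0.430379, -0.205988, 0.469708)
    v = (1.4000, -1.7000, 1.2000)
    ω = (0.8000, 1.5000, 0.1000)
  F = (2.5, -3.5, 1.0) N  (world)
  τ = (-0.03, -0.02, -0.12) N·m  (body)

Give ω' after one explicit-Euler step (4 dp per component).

ω' = (0.7808, 1.4776, 0.0760)

gyro term ω×Iω = (0.0060, 0.0024, -0.0840)
(τ − ω×Iω)/I = (-0.2400, -0.2800, -0.3000)
ω + α·dt = (0.7808, 1.4776, 0.0760)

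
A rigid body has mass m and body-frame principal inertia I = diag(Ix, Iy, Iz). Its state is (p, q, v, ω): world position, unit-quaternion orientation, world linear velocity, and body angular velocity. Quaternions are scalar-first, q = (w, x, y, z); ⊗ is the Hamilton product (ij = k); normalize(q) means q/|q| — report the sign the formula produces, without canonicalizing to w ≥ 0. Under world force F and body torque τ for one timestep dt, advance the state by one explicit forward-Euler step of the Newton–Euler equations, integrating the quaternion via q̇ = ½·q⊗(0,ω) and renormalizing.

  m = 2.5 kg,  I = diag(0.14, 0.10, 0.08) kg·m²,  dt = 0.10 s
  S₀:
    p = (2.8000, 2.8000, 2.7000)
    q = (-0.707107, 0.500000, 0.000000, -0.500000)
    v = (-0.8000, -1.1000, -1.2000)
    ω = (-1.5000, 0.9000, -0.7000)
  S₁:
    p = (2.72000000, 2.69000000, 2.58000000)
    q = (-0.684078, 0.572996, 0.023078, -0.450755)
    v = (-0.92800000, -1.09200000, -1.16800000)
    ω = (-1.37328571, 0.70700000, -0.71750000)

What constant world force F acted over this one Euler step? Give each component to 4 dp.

F = (-3.2000, 0.2000, 0.8000)

Δv = v₁−v₀ = (-0.12800000, 0.00800000, 0.03200000)
F = m·Δv/dt = (-3.2000, 0.2000, 0.8000)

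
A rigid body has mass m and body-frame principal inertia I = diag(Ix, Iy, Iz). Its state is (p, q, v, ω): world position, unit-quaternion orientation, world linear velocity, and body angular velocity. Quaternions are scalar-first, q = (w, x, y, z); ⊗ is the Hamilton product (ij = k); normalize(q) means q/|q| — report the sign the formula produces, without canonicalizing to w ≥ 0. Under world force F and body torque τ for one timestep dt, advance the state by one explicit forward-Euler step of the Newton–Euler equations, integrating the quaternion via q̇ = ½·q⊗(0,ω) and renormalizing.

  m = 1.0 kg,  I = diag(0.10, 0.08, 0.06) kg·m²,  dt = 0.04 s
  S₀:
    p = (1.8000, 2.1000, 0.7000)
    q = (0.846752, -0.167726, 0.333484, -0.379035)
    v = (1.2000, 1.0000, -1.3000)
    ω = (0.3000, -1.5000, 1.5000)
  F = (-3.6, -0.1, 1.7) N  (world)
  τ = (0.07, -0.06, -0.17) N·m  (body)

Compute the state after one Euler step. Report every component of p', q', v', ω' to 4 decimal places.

ω×(Iω) gyroscopic = (0.0450, 0.0180, 0.0090)
(τ − ω×Iω)/I = (0.2500, -0.9750, -2.9833)
ω' = ω + α·dt = (0.3100, -1.5390, 1.3807)
q⊗(0,ω) = (1.1190963, 0.1856991, -1.1322495, 1.4216718)
q' = normalize(q + ½dt·q⊗(0,ω)) = (0.8683, -0.1639, 0.3106, -0.3503)
a = F/m = (-3.6000, -0.1000, 1.7000)
p' = p + v·dt = (1.8480, 2.1400, 0.6480)
new velocity v' = (1.0560, 0.9960, -1.2320)

p' = (1.8480, 2.1400, 0.6480)
q' = (0.8683, -0.1639, 0.3106, -0.3503)
v' = (1.0560, 0.9960, -1.2320)
ω' = (0.3100, -1.5390, 1.3807)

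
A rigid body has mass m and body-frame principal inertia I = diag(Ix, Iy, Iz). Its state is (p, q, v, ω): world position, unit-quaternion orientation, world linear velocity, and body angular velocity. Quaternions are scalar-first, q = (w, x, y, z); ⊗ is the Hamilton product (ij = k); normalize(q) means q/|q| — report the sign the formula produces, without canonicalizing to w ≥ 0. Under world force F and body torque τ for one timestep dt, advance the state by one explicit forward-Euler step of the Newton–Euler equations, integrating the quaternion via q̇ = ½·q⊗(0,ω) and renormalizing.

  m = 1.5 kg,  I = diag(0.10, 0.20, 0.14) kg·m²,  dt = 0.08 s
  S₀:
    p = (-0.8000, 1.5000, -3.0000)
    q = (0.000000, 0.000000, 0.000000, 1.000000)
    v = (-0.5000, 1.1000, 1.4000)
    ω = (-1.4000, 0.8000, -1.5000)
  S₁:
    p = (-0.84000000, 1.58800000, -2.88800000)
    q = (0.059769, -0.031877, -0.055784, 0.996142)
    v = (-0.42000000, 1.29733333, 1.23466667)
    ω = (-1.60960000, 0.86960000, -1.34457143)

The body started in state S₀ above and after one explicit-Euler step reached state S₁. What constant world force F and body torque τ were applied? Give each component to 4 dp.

F = (1.5000, 3.7000, -3.1000)
τ = (-0.1900, 0.0900, 0.1600)

rate change Δω = (-0.20960000, 0.06960000, 0.15542857)
gyro term ω₀×Iω₀ = (0.0720, -0.0840, -0.1120)
applied torque τ = (-0.1900, 0.0900, 0.1600)
Δv = v₁−v₀ = (0.08000000, 0.19733333, -0.16533333)
F = m·Δv/dt = (1.5000, 3.7000, -3.1000)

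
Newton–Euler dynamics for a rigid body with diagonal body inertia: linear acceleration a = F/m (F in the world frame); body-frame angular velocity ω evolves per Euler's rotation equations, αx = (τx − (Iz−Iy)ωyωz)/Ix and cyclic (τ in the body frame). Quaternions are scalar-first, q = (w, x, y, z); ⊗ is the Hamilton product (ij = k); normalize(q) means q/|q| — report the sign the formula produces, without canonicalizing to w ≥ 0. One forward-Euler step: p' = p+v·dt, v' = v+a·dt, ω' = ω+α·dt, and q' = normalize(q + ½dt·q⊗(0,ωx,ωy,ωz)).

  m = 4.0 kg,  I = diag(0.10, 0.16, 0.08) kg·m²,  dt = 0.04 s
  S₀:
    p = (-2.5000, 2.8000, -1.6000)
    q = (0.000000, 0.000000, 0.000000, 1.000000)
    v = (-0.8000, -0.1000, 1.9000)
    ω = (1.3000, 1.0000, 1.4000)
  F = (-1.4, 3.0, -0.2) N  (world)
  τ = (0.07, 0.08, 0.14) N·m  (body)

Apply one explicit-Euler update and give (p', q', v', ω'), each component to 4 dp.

ω×(Iω) gyroscopic = (-0.1120, 0.0364, 0.0780)
angular accel α = (1.8200, 0.2725, 0.7750)
new body rate ω' = (1.3728, 1.0109, 1.4310)
q⊗(0,ω) = (-1.4000000, -1.0000000, 1.3000000, 0.0000000)
q' = normalize(q + ½dt·q⊗(0,ω)) = (-0.0280, -0.0200, 0.0260, 0.9991)
a = (-0.3500, 0.7500, -0.0500)
new position p' = (-2.5320, 2.7960, -1.5240)
v' = v + a·dt = (-0.8140, -0.0700, 1.8980)

p' = (-2.5320, 2.7960, -1.5240)
q' = (-0.0280, -0.0200, 0.0260, 0.9991)
v' = (-0.8140, -0.0700, 1.8980)
ω' = (1.3728, 1.0109, 1.4310)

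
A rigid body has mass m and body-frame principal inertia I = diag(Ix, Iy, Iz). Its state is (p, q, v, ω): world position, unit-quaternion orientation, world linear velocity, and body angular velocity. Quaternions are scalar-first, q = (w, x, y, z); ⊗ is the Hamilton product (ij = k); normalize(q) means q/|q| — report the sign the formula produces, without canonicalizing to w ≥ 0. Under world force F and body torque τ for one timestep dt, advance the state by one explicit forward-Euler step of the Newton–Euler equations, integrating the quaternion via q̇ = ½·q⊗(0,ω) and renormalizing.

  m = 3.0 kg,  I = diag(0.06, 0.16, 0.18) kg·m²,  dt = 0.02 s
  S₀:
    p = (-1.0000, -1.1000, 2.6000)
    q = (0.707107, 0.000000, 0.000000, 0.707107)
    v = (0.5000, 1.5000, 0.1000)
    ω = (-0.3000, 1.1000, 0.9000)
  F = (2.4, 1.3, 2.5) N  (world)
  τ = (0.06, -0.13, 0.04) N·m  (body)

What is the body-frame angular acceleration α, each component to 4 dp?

α = (0.6700, -1.0150, 0.4056)

gyro term ω×Iω = (0.0198, 0.0324, -0.0330)
(τ − ω×Iω)/I = (0.6700, -1.0150, 0.4056)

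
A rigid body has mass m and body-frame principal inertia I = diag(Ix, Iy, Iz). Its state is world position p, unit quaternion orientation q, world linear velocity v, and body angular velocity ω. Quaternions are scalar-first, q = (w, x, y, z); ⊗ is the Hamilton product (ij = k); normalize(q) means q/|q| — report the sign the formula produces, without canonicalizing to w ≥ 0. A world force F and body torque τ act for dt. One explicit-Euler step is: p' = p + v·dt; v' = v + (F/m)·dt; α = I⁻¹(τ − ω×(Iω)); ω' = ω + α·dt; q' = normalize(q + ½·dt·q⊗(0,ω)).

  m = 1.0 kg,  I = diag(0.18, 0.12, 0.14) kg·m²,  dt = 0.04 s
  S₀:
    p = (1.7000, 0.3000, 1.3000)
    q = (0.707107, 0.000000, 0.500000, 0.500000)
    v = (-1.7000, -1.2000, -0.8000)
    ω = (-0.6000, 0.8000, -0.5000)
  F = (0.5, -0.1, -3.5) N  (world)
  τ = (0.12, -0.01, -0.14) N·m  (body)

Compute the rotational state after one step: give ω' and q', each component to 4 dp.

ω×(Iω) gyroscopic = (-0.0080, 0.0120, 0.0288)
angular accel α = (0.7111, -0.1833, -1.2057)
ω + α·dt = (-0.5716, 0.7927, -0.5482)
Hamilton product q⊗(0,ω) = (-0.1500000, -1.0742642, 0.2656856, -0.0535535)
q + ½dt·q⊗(0,ω), renormalized = (0.7039, -0.0215, 0.5052, 0.4988)

ω' = (-0.5716, 0.7927, -0.5482)
q' = (0.7039, -0.0215, 0.5052, 0.4988)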